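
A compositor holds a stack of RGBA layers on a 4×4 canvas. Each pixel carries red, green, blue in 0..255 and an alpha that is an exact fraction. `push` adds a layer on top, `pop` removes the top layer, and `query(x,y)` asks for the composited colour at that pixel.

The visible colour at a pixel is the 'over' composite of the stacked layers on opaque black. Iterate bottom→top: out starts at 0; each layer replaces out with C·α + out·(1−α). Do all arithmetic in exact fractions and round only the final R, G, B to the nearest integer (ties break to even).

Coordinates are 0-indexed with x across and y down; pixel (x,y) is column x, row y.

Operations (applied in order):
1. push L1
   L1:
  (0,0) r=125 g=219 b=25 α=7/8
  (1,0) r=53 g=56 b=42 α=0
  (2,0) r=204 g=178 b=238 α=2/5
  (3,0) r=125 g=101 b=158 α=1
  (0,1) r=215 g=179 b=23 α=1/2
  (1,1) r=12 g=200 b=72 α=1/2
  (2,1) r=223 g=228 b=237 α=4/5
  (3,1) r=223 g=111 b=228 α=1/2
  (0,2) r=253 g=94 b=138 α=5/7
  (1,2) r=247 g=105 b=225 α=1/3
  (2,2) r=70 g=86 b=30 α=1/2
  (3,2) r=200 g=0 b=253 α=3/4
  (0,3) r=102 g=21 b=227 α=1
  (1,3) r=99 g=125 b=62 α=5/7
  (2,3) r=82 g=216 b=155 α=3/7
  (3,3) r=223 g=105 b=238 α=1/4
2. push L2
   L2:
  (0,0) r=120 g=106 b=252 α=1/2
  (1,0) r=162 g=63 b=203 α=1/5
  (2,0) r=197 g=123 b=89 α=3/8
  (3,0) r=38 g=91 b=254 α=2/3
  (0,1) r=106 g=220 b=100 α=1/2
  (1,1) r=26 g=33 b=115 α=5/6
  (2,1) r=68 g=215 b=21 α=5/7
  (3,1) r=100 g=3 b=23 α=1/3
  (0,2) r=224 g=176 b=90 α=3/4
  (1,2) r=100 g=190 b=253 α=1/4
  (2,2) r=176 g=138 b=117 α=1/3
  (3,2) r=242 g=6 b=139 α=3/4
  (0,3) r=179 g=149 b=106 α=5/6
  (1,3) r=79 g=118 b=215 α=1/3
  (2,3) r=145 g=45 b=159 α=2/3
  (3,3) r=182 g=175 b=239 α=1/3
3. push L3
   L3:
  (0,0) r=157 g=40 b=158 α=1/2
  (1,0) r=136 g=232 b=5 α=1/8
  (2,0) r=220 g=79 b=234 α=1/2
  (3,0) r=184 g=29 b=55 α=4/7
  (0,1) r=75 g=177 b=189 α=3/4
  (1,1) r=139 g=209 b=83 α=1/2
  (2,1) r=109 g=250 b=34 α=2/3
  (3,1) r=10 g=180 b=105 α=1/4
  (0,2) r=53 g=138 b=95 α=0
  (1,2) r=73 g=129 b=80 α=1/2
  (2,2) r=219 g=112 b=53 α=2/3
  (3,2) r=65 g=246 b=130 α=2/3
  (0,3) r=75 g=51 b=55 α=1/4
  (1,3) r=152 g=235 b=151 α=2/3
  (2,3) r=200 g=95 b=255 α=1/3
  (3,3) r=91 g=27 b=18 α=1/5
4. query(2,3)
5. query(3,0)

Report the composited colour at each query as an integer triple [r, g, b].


at x=2,y=3 over L1,L2,L3:
after L1 α=3/7: [246/7, 648/7, 465/7]
after L2 α=2/3: [2276/21, 426/7, 897/7]
after L3 α=1/3: [8752/63, 1517/21, 1193/7]
rounded: [139, 72, 170]

at x=3,y=0 over L1,L2,L3:
+L1 (α=1) → [125, 101, 158]
+L2 (α=2/3) → [67, 283/3, 222]
+L3 (α=4/7) → [937/7, 57, 886/7]
→ [134, 57, 127]


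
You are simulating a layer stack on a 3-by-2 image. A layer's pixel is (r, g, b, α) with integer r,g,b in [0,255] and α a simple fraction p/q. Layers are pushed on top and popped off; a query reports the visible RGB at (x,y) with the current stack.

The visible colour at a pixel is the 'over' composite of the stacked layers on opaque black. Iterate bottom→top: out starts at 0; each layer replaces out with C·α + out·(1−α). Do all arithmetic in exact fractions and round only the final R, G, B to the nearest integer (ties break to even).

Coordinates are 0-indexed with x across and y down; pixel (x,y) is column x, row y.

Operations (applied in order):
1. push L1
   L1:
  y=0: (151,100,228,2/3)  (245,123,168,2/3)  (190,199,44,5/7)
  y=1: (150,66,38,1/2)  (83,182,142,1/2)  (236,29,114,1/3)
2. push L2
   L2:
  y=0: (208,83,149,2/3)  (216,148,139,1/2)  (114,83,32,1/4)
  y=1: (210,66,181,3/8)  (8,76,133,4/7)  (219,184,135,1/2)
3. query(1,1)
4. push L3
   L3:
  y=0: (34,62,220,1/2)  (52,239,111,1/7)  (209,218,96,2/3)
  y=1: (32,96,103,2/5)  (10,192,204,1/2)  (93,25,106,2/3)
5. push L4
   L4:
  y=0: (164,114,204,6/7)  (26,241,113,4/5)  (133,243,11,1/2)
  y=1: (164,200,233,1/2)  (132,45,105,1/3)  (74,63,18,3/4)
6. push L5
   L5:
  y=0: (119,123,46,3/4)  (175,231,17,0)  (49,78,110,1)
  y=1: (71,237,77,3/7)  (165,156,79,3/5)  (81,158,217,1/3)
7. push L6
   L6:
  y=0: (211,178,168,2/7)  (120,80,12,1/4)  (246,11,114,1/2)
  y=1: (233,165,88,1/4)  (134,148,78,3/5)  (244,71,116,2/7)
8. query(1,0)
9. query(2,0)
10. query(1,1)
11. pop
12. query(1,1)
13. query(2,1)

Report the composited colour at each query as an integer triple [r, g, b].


query (1,1) [L1,L2] — begin 0,0,0
L1 α=1/2: [83/2, 91, 71]
L2 α=4/7: [313/14, 577/7, 745/7]
→ [22, 82, 106]

(1,0) stack=L1,L2,L3,L4,L5,L6; from [0,0,0]:
+L1 (α=2/3) → [490/3, 82, 112]
+L2 (α=1/2) → [569/3, 115, 251/2]
+L3 (α=1/7) → [170, 929/7, 864/7]
+L4 (α=4/5) → [274/5, 7677/35, 4028/35]
+L5 (α=0) → [274/5, 7677/35, 4028/35]
+L6 (α=1/4) → [711/10, 25831/140, 3126/35]
→ [71, 185, 89]

at x=2,y=0 over L1,L2,L3,L4,L5,L6:
after L1 α=5/7: [950/7, 995/7, 220/7]
after L2 α=1/4: [912/7, 1783/14, 221/7]
after L3 α=2/3: [3838/21, 2629/14, 1565/21]
after L4 α=1/2: [6631/42, 6031/28, 898/21]
after L5 α=1: [49, 78, 110]
after L6 α=1/2: [295/2, 89/2, 112]
= [148, 44, 112]

(1,1) stack=L1,L2,L3,L4,L5,L6; from [0,0,0]:
+L1 (α=1/2) → [83/2, 91, 71]
+L2 (α=4/7) → [313/14, 577/7, 745/7]
+L3 (α=1/2) → [453/28, 1921/14, 2173/14]
+L4 (α=1/3) → [767/14, 2236/21, 2908/21]
+L5 (α=3/5) → [4232/35, 2860/21, 10793/105]
+L6 (α=3/5) → [22534/175, 15044/105, 46156/525]
= [129, 143, 88]

(1,1) stack=L1,L2,L3,L4,L5; from [0,0,0]:
+L1 (α=1/2) → [83/2, 91, 71]
+L2 (α=4/7) → [313/14, 577/7, 745/7]
+L3 (α=1/2) → [453/28, 1921/14, 2173/14]
+L4 (α=1/3) → [767/14, 2236/21, 2908/21]
+L5 (α=3/5) → [4232/35, 2860/21, 10793/105]
= [121, 136, 103]

(2,1) stack=L1,L2,L3,L4,L5; from [0,0,0]:
+L1 (α=1/3) → [236/3, 29/3, 38]
+L2 (α=1/2) → [893/6, 581/6, 173/2]
+L3 (α=2/3) → [2009/18, 881/18, 199/2]
+L4 (α=3/4) → [6005/72, 4283/72, 307/8]
+L5 (α=1/3) → [8921/108, 9971/108, 1175/12]
→ [83, 92, 98]


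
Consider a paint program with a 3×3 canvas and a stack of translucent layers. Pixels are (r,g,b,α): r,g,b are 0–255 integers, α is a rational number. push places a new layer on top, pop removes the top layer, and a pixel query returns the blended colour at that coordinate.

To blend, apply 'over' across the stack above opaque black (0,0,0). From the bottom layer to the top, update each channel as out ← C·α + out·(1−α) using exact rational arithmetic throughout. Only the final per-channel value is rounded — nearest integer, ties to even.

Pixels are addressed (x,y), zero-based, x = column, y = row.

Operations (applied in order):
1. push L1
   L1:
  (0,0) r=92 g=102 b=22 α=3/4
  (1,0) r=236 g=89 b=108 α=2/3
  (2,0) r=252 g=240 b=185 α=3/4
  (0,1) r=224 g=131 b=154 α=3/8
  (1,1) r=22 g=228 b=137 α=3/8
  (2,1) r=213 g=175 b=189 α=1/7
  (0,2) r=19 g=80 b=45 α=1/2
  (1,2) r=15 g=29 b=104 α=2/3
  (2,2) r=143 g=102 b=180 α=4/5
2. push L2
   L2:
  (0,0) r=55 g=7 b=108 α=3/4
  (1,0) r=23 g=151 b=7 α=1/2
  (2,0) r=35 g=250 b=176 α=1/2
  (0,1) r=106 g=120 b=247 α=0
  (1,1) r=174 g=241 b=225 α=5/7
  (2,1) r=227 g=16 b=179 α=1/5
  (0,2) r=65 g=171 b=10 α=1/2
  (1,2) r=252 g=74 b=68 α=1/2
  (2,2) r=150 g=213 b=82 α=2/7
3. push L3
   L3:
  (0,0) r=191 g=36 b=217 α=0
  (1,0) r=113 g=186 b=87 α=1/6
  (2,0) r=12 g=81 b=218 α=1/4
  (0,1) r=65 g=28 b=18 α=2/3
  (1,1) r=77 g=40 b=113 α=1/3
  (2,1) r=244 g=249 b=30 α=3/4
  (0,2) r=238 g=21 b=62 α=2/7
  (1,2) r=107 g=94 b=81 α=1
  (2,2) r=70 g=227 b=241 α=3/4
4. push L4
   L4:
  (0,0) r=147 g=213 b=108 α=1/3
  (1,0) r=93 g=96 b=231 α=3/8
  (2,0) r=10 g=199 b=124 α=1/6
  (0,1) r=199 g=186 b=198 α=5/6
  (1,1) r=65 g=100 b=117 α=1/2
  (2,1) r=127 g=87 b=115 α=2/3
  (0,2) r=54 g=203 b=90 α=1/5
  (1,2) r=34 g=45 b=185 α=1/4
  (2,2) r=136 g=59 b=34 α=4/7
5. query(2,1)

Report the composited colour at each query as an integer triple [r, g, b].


(2,1) stack=L1,L2,L3,L4; from [0,0,0]:
L1 α=1/7: [213/7, 25, 27]
L2 α=1/5: [2441/35, 116/5, 287/5]
L3 α=3/4: [28061/140, 3851/20, 737/20]
L4 α=2/3: [21207/140, 7331/60, 1779/20]
= [151, 122, 89]


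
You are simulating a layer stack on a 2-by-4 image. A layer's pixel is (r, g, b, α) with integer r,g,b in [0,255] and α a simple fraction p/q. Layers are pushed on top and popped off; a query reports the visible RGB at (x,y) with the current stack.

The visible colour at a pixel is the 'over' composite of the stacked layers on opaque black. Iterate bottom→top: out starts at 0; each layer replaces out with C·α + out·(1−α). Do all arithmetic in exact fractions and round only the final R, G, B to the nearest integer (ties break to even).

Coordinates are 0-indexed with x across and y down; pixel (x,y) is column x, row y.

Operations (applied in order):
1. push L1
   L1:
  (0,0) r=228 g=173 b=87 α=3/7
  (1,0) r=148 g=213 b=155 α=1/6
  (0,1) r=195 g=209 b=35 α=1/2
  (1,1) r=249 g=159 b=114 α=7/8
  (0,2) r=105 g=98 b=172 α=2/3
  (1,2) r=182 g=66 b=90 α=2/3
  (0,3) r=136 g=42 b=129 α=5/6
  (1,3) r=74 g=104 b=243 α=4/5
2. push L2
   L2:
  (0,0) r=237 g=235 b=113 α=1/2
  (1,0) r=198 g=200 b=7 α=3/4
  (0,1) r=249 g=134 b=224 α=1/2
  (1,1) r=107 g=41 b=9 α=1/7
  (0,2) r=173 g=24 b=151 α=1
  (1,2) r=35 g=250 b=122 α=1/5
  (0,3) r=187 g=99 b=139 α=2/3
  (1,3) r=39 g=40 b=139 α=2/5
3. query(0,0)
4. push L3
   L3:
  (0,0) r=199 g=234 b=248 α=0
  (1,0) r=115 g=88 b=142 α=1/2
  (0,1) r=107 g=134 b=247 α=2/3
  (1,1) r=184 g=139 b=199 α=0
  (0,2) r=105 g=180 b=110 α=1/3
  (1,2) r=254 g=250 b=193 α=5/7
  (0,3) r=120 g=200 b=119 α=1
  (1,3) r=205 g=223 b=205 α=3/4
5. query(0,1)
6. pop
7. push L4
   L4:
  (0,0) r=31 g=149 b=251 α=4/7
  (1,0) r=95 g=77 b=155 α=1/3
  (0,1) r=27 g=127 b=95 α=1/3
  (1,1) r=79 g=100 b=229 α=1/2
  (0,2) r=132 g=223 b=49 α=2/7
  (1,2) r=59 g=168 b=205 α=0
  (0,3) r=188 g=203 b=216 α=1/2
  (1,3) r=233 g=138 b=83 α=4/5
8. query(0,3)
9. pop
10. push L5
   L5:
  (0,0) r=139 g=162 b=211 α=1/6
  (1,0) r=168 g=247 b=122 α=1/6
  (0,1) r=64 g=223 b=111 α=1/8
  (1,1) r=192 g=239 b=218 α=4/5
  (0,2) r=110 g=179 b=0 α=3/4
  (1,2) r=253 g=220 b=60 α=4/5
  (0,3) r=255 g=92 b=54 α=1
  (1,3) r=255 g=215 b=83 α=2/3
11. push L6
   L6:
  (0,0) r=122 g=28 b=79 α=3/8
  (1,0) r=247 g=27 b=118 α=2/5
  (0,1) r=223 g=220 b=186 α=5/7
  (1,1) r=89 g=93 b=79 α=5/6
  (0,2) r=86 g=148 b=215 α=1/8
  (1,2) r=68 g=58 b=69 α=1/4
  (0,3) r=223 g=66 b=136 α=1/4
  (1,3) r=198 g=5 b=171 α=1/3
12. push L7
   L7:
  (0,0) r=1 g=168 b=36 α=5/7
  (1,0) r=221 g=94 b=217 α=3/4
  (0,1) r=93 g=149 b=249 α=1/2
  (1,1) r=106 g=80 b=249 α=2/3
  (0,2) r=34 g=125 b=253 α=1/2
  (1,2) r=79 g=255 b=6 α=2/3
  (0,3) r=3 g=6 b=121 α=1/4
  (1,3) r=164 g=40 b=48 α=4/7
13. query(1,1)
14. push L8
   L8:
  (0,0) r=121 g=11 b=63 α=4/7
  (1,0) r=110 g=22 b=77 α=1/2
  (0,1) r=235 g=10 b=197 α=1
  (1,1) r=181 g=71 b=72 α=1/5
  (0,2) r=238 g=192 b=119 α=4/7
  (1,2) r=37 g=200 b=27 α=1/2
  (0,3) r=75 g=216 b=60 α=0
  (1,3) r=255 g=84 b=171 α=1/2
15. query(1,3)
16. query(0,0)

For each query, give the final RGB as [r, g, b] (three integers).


query (0,0) [L1,L2] — begin 0,0,0
after L1 α=3/7: [684/7, 519/7, 261/7]
after L2 α=1/2: [2343/14, 1082/7, 526/7]
rounded: [167, 155, 75]

(0,1) stack=L1,L2,L3; from [0,0,0]:
after L1 α=1/2: [195/2, 209/2, 35/2]
after L2 α=1/2: [693/4, 477/4, 483/4]
after L3 α=2/3: [1549/12, 1549/12, 2459/12]
→ [129, 129, 205]

(0,3) stack=L1,L2,L4; from [0,0,0]:
after L1 α=5/6: [340/3, 35, 215/2]
after L2 α=2/3: [1462/9, 233/3, 257/2]
after L4 α=1/2: [1577/9, 421/3, 689/4]
→ [175, 140, 172]

query (1,1) [L1,L2,L5,L6,L7] — begin 0,0,0
after L1 α=7/8: [1743/8, 1113/8, 399/4]
after L2 α=1/7: [5657/28, 3503/28, 1215/14]
after L5 α=4/5: [27161/140, 30271/140, 13423/70]
after L6 α=5/6: [89461/840, 95371/840, 13691/140]
after L7 α=2/3: [267541/2520, 229771/2520, 83411/420]
→ [106, 91, 199]

query (1,3) [L1,L2,L5,L6,L7,L8] — begin 0,0,0
L1 α=4/5: [296/5, 416/5, 972/5]
L2 α=2/5: [1278/25, 1648/25, 4306/25]
L5 α=2/3: [4676/25, 12398/75, 8456/75]
L6 α=1/3: [14302/75, 25171/225, 29737/225]
L7 α=4/7: [4386/25, 37171/525, 44137/525]
L8 α=1/2: [10761/50, 81271/1050, 66956/525]
→ [215, 77, 128]

(0,0) stack=L1,L2,L5,L6,L7,L8; from [0,0,0]:
L1 α=3/7: [684/7, 519/7, 261/7]
L2 α=1/2: [2343/14, 1082/7, 526/7]
L5 α=1/6: [13661/84, 3272/21, 1369/14]
L6 α=3/8: [99049/672, 4531/42, 10163/112]
L7 α=5/7: [100729/2352, 22171/147, 20243/392]
L8 α=4/7: [480185/5488, 24327/343, 159513/2744]
= [87, 71, 58]


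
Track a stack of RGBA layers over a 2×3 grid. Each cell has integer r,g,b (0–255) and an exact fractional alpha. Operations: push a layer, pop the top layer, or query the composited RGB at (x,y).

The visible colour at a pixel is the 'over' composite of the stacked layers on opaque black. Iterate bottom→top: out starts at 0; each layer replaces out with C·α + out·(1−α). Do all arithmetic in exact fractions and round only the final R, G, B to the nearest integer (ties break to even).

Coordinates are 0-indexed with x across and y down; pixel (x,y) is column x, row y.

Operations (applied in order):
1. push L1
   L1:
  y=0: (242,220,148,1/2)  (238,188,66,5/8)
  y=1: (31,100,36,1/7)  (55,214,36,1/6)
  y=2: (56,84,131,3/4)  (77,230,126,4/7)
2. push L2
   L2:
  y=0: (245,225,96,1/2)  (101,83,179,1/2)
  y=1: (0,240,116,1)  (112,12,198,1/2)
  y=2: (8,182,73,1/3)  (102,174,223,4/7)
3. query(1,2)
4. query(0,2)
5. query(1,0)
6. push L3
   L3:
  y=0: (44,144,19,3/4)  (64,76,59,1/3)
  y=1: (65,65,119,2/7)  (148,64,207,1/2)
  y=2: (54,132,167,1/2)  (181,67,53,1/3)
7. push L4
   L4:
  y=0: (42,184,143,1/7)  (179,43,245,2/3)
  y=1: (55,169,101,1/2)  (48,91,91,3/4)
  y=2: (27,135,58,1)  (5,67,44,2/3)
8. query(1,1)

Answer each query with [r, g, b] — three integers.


at x=1,y=2 over L1,L2:
L1 α=4/7: [44, 920/7, 72]
L2 α=4/7: [540/7, 7632/49, 1108/7]
rounded: [77, 156, 158]

(0,2) stack=L1,L2; from [0,0,0]:
+L1 (α=3/4) → [42, 63, 393/4]
+L2 (α=1/3) → [92/3, 308/3, 539/6]
= [31, 103, 90]

at x=1,y=0 over L1,L2:
L1 α=5/8: [595/4, 235/2, 165/4]
L2 α=1/2: [999/8, 401/4, 881/8]
= [125, 100, 110]

query (1,1) [L1,L2,L3,L4] — begin 0,0,0
L1 α=1/6: [55/6, 107/3, 6]
L2 α=1/2: [727/12, 143/6, 102]
L3 α=1/2: [2503/24, 527/12, 309/2]
L4 α=3/4: [5959/96, 3803/48, 855/8]
rounded: [62, 79, 107]


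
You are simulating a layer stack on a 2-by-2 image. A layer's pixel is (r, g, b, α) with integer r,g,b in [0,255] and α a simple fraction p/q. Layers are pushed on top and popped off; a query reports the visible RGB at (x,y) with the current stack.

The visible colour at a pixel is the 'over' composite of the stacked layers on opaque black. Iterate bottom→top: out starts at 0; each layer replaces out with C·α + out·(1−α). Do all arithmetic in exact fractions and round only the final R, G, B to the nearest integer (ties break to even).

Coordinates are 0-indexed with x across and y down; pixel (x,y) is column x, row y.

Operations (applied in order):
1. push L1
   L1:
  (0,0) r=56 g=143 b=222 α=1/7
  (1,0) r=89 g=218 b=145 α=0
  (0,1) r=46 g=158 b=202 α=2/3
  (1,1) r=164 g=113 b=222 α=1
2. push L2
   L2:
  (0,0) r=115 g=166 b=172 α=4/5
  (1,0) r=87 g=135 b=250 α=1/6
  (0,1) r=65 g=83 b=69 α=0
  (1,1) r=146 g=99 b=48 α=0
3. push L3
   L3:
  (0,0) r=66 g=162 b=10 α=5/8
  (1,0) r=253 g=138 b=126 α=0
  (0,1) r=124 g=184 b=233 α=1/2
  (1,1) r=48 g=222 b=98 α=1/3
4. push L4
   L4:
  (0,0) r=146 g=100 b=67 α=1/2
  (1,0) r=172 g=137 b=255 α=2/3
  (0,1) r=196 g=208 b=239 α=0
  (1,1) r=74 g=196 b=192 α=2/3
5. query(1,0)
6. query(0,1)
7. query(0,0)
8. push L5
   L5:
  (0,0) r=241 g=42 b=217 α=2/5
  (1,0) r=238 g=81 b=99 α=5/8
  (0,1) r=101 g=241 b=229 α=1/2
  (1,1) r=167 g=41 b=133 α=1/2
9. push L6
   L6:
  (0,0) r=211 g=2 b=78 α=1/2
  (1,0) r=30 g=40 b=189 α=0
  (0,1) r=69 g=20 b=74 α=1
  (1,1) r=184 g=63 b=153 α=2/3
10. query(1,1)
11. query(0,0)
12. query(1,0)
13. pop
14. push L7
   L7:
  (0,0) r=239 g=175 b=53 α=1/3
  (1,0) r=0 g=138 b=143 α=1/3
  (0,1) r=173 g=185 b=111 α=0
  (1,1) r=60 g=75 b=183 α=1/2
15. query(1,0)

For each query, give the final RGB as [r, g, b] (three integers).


(1,0) stack=L1,L2,L3,L4; from [0,0,0]:
+L1 (α=0) → [0, 0, 0]
+L2 (α=1/6) → [29/2, 45/2, 125/3]
+L3 (α=0) → [29/2, 45/2, 125/3]
+L4 (α=2/3) → [239/2, 593/6, 1655/9]
→ [120, 99, 184]

at x=0,y=1 over L1,L2,L3,L4:
L1 α=2/3: [92/3, 316/3, 404/3]
L2 α=0: [92/3, 316/3, 404/3]
L3 α=1/2: [232/3, 434/3, 1103/6]
L4 α=0: [232/3, 434/3, 1103/6]
→ [77, 145, 184]

query (0,0) [L1,L2,L3,L4] — begin 0,0,0
+L1 (α=1/7) → [8, 143/7, 222/7]
+L2 (α=4/5) → [468/5, 4791/35, 5038/35]
+L3 (α=5/8) → [1527/20, 42723/280, 2108/35]
+L4 (α=1/2) → [4447/40, 70723/560, 4453/70]
= [111, 126, 64]

at x=1,y=1 over L1,L2,L3,L4,L5,L6:
L1 α=1: [164, 113, 222]
L2 α=0: [164, 113, 222]
L3 α=1/3: [376/3, 448/3, 542/3]
L4 α=2/3: [820/9, 1624/9, 1694/9]
L5 α=1/2: [2323/18, 1993/18, 2891/18]
L6 α=2/3: [8947/54, 4261/54, 8399/54]
rounded: [166, 79, 156]

(0,0) stack=L1,L2,L3,L4,L5,L6; from [0,0,0]:
after L1 α=1/7: [8, 143/7, 222/7]
after L2 α=4/5: [468/5, 4791/35, 5038/35]
after L3 α=5/8: [1527/20, 42723/280, 2108/35]
after L4 α=1/2: [4447/40, 70723/560, 4453/70]
after L5 α=2/5: [32621/200, 259209/2800, 43739/350]
after L6 α=1/2: [74821/400, 264809/5600, 71039/700]
= [187, 47, 101]

(1,0) stack=L1,L2,L3,L4,L5,L6; from [0,0,0]:
+L1 (α=0) → [0, 0, 0]
+L2 (α=1/6) → [29/2, 45/2, 125/3]
+L3 (α=0) → [29/2, 45/2, 125/3]
+L4 (α=2/3) → [239/2, 593/6, 1655/9]
+L5 (α=5/8) → [3097/16, 1403/16, 785/6]
+L6 (α=0) → [3097/16, 1403/16, 785/6]
= [194, 88, 131]

(1,0) stack=L1,L2,L3,L4,L5,L7; from [0,0,0]:
+L1 (α=0) → [0, 0, 0]
+L2 (α=1/6) → [29/2, 45/2, 125/3]
+L3 (α=0) → [29/2, 45/2, 125/3]
+L4 (α=2/3) → [239/2, 593/6, 1655/9]
+L5 (α=5/8) → [3097/16, 1403/16, 785/6]
+L7 (α=1/3) → [3097/24, 2507/24, 1214/9]
→ [129, 104, 135]


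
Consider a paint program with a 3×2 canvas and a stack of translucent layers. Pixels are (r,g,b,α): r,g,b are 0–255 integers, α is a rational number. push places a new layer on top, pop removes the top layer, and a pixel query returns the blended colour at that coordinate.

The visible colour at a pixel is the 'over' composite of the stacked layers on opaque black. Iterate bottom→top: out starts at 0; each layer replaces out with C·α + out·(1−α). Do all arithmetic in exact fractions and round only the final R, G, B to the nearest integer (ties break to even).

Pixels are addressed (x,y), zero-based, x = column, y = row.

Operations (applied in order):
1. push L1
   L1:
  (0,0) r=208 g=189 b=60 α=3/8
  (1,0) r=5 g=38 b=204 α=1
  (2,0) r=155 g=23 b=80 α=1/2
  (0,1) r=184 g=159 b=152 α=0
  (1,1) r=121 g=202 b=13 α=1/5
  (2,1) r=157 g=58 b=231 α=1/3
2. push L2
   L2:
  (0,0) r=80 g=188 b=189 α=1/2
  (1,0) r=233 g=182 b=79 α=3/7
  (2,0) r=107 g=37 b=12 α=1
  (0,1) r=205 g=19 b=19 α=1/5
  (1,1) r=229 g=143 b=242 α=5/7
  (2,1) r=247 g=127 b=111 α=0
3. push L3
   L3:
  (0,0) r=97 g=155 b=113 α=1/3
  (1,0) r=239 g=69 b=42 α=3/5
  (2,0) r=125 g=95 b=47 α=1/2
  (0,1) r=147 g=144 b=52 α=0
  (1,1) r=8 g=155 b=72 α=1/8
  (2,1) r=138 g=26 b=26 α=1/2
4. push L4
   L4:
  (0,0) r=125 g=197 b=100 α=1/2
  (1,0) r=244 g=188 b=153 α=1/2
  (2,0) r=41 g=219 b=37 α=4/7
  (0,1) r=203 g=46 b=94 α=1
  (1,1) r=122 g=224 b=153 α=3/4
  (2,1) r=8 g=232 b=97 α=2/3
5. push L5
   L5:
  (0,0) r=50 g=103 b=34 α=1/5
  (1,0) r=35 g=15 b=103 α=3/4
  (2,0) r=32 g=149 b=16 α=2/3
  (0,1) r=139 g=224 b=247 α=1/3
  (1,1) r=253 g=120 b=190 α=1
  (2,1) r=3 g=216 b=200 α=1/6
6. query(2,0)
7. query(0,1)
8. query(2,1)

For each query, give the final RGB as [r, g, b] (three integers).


query (2,0) [L1,L2,L3,L4,L5] — begin 0,0,0
L1 α=1/2: [155/2, 23/2, 40]
L2 α=1: [107, 37, 12]
L3 α=1/2: [116, 66, 59/2]
L4 α=4/7: [512/7, 1074/7, 473/14]
L5 α=2/3: [320/7, 3160/21, 307/14]
= [46, 150, 22]

at x=0,y=1 over L1,L2,L3,L4,L5:
+L1 (α=0) → [0, 0, 0]
+L2 (α=1/5) → [41, 19/5, 19/5]
+L3 (α=0) → [41, 19/5, 19/5]
+L4 (α=1) → [203, 46, 94]
+L5 (α=1/3) → [545/3, 316/3, 145]
→ [182, 105, 145]

(2,1) stack=L1,L2,L3,L4,L5; from [0,0,0]:
+L1 (α=1/3) → [157/3, 58/3, 77]
+L2 (α=0) → [157/3, 58/3, 77]
+L3 (α=1/2) → [571/6, 68/3, 103/2]
+L4 (α=2/3) → [667/18, 1460/9, 491/6]
+L5 (α=1/6) → [3389/108, 4622/27, 3655/36]
→ [31, 171, 102]


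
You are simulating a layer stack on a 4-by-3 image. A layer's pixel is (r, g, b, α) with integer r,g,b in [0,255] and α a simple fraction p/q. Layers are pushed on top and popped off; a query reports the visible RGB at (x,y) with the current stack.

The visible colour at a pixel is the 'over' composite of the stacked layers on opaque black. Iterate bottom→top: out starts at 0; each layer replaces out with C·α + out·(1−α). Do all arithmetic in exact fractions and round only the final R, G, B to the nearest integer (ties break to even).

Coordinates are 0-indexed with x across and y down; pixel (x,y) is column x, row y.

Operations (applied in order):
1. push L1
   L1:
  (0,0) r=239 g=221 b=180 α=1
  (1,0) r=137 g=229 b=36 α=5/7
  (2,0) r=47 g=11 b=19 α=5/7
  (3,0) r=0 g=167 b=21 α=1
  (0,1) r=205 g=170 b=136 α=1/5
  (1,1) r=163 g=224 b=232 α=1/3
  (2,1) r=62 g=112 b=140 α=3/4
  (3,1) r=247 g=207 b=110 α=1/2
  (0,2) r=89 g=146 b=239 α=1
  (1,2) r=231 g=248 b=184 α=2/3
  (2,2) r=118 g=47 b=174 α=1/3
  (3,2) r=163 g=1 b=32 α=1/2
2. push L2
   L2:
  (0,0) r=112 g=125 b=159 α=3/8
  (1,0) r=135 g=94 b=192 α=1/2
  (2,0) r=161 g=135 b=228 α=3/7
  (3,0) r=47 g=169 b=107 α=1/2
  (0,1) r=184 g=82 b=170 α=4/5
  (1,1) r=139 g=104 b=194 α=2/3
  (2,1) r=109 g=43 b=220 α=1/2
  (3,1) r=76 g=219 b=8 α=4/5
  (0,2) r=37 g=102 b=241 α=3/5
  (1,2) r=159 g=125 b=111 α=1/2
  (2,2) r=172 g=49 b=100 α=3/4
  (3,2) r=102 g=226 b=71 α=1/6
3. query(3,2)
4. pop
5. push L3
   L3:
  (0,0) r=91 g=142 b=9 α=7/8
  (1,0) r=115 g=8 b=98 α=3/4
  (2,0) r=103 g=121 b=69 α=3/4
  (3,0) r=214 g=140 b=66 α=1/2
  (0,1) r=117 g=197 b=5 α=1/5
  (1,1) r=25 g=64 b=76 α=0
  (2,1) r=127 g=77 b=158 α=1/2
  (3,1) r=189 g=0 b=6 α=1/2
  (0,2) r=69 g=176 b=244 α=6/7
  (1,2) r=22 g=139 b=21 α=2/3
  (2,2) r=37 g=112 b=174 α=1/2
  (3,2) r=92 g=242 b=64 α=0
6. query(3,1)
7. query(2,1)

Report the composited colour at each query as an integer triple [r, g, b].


(3,2) stack=L1,L2; from [0,0,0]:
after L1 α=1/2: [163/2, 1/2, 16]
after L2 α=1/6: [1019/12, 457/12, 151/6]
rounded: [85, 38, 25]

at x=3,y=1 over L1,L3:
L1 α=1/2: [247/2, 207/2, 55]
L3 α=1/2: [625/4, 207/4, 61/2]
rounded: [156, 52, 30]

query (2,1) [L1,L3] — begin 0,0,0
+L1 (α=3/4) → [93/2, 84, 105]
+L3 (α=1/2) → [347/4, 161/2, 263/2]
→ [87, 80, 132]


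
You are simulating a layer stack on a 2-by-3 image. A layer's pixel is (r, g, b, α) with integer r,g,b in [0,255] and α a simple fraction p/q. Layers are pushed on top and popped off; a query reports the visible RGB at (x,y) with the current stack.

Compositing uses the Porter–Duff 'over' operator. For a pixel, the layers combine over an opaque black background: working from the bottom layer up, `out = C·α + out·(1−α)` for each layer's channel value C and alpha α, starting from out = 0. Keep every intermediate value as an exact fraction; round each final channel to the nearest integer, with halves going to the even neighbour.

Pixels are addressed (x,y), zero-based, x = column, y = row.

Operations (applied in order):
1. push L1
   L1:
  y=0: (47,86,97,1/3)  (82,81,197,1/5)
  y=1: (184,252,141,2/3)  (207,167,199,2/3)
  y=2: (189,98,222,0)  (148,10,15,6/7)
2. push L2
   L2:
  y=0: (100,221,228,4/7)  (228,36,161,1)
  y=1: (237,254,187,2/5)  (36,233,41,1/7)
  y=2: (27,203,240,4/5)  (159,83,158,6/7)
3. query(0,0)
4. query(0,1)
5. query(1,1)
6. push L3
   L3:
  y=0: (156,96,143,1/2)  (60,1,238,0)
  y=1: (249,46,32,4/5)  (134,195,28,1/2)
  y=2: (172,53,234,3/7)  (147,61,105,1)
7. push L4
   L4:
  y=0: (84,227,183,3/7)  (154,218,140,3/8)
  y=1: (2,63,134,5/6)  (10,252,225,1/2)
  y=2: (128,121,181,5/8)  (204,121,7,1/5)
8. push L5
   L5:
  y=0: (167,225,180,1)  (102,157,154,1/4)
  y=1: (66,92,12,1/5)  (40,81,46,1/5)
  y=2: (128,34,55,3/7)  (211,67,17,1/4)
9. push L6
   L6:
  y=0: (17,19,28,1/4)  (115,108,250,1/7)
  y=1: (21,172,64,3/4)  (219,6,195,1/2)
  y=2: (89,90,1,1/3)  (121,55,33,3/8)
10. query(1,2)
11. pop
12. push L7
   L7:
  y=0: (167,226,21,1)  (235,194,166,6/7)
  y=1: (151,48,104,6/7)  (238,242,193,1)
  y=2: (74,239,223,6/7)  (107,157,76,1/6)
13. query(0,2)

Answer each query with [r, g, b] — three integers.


(0,0) stack=L1,L2; from [0,0,0]:
L1 α=1/3: [47/3, 86/3, 97/3]
L2 α=4/7: [447/7, 970/7, 1009/7]
= [64, 139, 144]

at x=0,y=1 over L1,L2:
after L1 α=2/3: [368/3, 168, 94]
after L2 α=2/5: [842/5, 1012/5, 656/5]
→ [168, 202, 131]

at x=1,y=1 over L1,L2:
+L1 (α=2/3) → [138, 334/3, 398/3]
+L2 (α=1/7) → [864/7, 901/7, 837/7]
→ [123, 129, 120]

query (1,2) [L1,L2,L3,L4,L5,L6] — begin 0,0,0
after L1 α=6/7: [888/7, 60/7, 90/7]
after L2 α=6/7: [7566/49, 3546/49, 6726/49]
after L3 α=1: [147, 61, 105]
after L4 α=1/5: [792/5, 73, 427/5]
after L5 α=1/4: [3431/20, 143/2, 683/10]
after L6 α=3/8: [4883/32, 1045/16, 881/16]
→ [153, 65, 55]

query (0,2) [L1,L2,L3,L4,L5,L7] — begin 0,0,0
after L1 α=0: [0, 0, 0]
after L2 α=4/5: [108/5, 812/5, 192]
after L3 α=3/7: [3012/35, 4043/35, 210]
after L4 α=5/8: [7859/70, 4163/35, 1535/8]
after L5 α=3/7: [29158/245, 20222/245, 1865/14]
after L7 α=6/7: [137938/1715, 371552/1715, 20597/98]
= [80, 217, 210]


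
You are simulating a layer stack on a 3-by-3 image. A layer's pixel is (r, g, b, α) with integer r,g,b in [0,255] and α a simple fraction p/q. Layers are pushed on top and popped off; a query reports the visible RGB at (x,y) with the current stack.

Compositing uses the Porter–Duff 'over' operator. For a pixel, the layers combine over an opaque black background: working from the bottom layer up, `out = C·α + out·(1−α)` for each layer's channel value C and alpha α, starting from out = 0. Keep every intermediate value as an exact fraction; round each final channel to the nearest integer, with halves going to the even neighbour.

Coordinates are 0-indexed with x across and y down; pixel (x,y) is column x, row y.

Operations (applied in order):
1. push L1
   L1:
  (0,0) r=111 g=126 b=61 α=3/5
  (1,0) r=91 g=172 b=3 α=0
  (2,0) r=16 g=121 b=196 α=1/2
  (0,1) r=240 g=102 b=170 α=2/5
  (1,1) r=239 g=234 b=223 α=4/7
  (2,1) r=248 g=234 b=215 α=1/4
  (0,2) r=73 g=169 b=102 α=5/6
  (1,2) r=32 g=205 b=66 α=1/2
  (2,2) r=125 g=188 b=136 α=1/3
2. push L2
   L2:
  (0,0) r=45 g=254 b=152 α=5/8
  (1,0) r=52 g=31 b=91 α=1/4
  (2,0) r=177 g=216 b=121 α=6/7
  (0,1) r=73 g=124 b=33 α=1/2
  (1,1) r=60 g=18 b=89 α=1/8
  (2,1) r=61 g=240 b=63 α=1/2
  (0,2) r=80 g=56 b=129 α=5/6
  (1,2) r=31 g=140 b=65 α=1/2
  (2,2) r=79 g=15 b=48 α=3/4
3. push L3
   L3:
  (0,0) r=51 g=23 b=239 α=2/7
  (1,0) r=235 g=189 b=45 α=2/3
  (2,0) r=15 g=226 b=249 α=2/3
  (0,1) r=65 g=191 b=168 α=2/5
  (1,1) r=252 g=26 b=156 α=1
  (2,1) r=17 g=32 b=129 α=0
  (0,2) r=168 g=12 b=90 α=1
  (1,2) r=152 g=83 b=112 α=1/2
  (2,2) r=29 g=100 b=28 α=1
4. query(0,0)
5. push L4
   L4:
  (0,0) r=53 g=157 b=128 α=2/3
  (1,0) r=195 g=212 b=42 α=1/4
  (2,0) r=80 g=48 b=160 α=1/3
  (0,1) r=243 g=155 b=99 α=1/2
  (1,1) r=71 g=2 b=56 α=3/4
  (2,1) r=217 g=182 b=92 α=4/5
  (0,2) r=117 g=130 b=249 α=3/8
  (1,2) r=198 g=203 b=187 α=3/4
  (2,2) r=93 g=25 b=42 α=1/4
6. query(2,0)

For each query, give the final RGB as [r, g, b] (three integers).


at x=0,y=0 over L1,L2,L3:
after L1 α=3/5: [333/5, 378/5, 183/5]
after L2 α=5/8: [531/10, 1871/10, 4349/40]
after L3 α=2/7: [105/2, 1963/14, 8173/56]
= [52, 140, 146]

query (2,0) [L1,L2,L3,L4] — begin 0,0,0
after L1 α=1/2: [8, 121/2, 98]
after L2 α=6/7: [1070/7, 2713/14, 824/7]
after L3 α=2/3: [1280/21, 9041/42, 4310/21]
after L4 α=1/3: [4240/63, 10049/63, 11980/63]
rounded: [67, 160, 190]


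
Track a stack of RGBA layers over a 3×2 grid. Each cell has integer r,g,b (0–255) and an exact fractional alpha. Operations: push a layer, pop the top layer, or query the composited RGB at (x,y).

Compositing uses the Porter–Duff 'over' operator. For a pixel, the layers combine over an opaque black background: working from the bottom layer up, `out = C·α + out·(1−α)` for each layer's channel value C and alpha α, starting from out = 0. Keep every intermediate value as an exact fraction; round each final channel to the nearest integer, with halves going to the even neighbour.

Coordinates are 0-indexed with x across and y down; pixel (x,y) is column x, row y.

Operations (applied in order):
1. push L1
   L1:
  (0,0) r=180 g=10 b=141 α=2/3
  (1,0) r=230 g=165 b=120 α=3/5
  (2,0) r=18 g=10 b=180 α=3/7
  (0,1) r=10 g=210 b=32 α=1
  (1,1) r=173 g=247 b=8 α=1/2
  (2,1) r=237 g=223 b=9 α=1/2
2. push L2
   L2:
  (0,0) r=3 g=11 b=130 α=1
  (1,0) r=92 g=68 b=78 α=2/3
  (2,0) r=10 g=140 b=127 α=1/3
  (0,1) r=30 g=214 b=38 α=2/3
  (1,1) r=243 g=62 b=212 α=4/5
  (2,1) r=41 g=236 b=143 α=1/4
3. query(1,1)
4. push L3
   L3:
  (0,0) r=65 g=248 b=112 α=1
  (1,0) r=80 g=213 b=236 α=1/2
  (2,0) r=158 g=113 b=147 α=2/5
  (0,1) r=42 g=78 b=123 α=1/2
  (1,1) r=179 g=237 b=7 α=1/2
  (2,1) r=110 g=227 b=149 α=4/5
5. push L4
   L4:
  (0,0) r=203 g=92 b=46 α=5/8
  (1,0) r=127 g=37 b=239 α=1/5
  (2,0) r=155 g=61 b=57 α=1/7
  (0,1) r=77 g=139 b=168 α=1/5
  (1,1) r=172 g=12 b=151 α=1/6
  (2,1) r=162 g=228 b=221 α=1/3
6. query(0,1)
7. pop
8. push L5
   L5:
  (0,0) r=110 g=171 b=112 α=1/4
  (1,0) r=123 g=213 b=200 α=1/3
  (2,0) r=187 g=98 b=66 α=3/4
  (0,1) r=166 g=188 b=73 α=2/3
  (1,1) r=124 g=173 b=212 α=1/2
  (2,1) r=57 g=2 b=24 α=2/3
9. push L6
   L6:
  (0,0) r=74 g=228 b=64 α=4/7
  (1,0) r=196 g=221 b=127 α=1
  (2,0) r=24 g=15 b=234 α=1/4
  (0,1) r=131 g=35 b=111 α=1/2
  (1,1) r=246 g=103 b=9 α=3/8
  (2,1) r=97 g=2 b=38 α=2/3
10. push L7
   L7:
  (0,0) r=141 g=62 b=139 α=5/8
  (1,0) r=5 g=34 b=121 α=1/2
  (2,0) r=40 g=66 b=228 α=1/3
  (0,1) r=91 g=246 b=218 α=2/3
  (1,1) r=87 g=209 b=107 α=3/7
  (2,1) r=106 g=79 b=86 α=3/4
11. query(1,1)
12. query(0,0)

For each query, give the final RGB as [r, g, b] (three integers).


at x=1,y=1 over L1,L2:
+L1 (α=1/2) → [173/2, 247/2, 4]
+L2 (α=4/5) → [2117/10, 743/10, 852/5]
→ [212, 74, 170]

at x=0,y=1 over L1,L2,L3,L4:
after L1 α=1: [10, 210, 32]
after L2 α=2/3: [70/3, 638/3, 36]
after L3 α=1/2: [98/3, 436/3, 159/2]
after L4 α=1/5: [623/15, 2161/15, 486/5]
rounded: [42, 144, 97]

(1,1) stack=L1,L2,L3,L5,L6,L7; from [0,0,0]:
+L1 (α=1/2) → [173/2, 247/2, 4]
+L2 (α=4/5) → [2117/10, 743/10, 852/5]
+L3 (α=1/2) → [3907/20, 3113/20, 887/10]
+L5 (α=1/2) → [6387/40, 6573/40, 3007/20]
+L6 (α=3/8) → [12291/64, 9045/64, 3115/32]
+L7 (α=3/7) → [16467/112, 19077/112, 5683/56]
→ [147, 170, 101]

at x=0,y=0 over L1,L2,L3,L5,L6,L7:
L1 α=2/3: [120, 20/3, 94]
L2 α=1: [3, 11, 130]
L3 α=1: [65, 248, 112]
L5 α=1/4: [305/4, 915/4, 112]
L6 α=4/7: [2099/28, 6393/28, 592/7]
L7 α=5/8: [26037/224, 27859/224, 6641/56]
= [116, 124, 119]


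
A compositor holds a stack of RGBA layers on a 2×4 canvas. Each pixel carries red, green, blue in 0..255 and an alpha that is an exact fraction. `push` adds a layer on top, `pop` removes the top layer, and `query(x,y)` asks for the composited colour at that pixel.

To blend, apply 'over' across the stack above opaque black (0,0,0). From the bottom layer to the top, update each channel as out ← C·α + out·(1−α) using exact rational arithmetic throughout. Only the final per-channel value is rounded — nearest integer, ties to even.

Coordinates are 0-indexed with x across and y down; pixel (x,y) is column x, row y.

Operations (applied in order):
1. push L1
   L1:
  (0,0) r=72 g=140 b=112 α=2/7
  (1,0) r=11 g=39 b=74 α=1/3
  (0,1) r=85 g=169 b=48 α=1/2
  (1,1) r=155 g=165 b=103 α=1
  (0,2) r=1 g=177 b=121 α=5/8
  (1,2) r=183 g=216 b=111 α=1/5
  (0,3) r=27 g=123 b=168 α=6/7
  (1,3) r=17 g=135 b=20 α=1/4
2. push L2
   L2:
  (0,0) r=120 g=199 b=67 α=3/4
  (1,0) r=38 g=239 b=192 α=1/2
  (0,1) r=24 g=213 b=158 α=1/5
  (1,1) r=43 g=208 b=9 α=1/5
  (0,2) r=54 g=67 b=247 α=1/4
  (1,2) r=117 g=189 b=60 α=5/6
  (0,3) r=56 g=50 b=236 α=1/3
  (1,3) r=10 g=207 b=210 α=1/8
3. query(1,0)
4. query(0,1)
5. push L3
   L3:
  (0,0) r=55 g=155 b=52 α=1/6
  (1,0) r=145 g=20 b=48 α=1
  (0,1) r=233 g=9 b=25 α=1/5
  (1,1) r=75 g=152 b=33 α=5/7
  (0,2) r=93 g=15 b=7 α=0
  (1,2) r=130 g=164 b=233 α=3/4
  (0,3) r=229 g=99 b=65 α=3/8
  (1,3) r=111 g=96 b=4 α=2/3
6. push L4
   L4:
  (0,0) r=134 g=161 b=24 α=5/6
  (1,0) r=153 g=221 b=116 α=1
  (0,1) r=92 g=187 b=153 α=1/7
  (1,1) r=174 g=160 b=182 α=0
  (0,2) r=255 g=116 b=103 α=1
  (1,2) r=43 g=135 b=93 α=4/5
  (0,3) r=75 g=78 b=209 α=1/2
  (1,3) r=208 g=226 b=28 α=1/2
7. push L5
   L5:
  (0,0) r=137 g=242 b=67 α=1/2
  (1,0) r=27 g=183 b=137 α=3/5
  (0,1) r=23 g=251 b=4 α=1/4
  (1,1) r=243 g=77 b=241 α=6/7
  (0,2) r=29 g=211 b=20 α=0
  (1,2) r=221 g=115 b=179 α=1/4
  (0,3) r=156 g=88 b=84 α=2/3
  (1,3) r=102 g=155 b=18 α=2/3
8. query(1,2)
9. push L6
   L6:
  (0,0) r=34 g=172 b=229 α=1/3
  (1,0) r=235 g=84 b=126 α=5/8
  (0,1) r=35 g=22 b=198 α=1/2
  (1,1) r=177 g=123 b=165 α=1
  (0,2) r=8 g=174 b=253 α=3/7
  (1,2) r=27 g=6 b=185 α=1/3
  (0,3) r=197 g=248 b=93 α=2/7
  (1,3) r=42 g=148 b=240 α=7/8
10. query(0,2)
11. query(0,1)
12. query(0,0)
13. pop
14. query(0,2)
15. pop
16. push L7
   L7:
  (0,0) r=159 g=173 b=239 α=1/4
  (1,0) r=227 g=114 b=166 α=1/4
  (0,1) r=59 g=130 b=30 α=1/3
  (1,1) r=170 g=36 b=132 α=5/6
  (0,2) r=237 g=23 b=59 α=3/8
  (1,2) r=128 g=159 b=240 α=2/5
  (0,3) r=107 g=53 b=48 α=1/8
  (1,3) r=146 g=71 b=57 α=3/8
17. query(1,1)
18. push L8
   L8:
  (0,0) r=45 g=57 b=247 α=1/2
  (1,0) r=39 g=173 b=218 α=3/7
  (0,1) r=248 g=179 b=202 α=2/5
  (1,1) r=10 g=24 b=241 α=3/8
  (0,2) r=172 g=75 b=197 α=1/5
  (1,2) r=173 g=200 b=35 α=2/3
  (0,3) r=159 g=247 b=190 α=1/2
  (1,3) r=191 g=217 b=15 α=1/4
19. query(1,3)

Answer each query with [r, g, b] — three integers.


at x=1,y=0 over L1,L2:
L1 α=1/3: [11/3, 13, 74/3]
L2 α=1/2: [125/6, 126, 325/3]
rounded: [21, 126, 108]

(0,1) stack=L1,L2; from [0,0,0]:
+L1 (α=1/2) → [85/2, 169/2, 24]
+L2 (α=1/5) → [194/5, 551/5, 254/5]
→ [39, 110, 51]

(1,2) stack=L1,L2,L3,L4,L5; from [0,0,0]:
+L1 (α=1/5) → [183/5, 216/5, 111/5]
+L2 (α=5/6) → [518/5, 1647/10, 537/10]
+L3 (α=3/4) → [617/5, 6567/40, 7527/40]
+L4 (α=4/5) → [1477/25, 28167/200, 22407/200]
+L5 (α=1/4) → [2489/25, 107501/800, 103021/800]
rounded: [100, 134, 129]

query (0,2) [L1,L2,L3,L4,L5,L6] — begin 0,0,0
L1 α=5/8: [5/8, 885/8, 605/8]
L2 α=1/4: [447/32, 3191/32, 3791/32]
L3 α=0: [447/32, 3191/32, 3791/32]
L4 α=1: [255, 116, 103]
L5 α=0: [255, 116, 103]
L6 α=3/7: [1044/7, 986/7, 1171/7]
→ [149, 141, 167]

(0,1) stack=L1,L2,L3,L4,L5,L6; from [0,0,0]:
+L1 (α=1/2) → [85/2, 169/2, 24]
+L2 (α=1/5) → [194/5, 551/5, 254/5]
+L3 (α=1/5) → [1941/25, 2249/25, 1141/25]
+L4 (α=1/7) → [13946/175, 18169/175, 10671/175]
+L5 (α=1/4) → [45863/700, 24608/175, 32713/700]
+L6 (α=1/2) → [70363/1400, 14229/175, 171313/1400]
→ [50, 81, 122]

query (0,0) [L1,L2,L3,L4,L5,L6] — begin 0,0,0
after L1 α=2/7: [144/7, 40, 32]
after L2 α=3/4: [666/7, 637/4, 233/4]
after L3 α=1/6: [3715/42, 3805/24, 1373/24]
after L4 α=5/6: [31855/252, 23125/144, 4253/144]
after L5 α=1/2: [66379/504, 57973/288, 13901/288]
after L6 α=1/3: [74947/756, 82741/432, 46877/432]
= [99, 192, 109]

at x=0,y=2 over L1,L2,L3,L4,L5:
L1 α=5/8: [5/8, 885/8, 605/8]
L2 α=1/4: [447/32, 3191/32, 3791/32]
L3 α=0: [447/32, 3191/32, 3791/32]
L4 α=1: [255, 116, 103]
L5 α=0: [255, 116, 103]
→ [255, 116, 103]

at x=1,y=1 over L1,L2,L3,L4,L7:
after L1 α=1: [155, 165, 103]
after L2 α=1/5: [663/5, 868/5, 421/5]
after L3 α=5/7: [3201/35, 5536/35, 1667/35]
after L4 α=0: [3201/35, 5536/35, 1667/35]
after L7 α=5/6: [32951/210, 5918/105, 24767/210]
→ [157, 56, 118]

(1,3) stack=L1,L2,L3,L4,L7,L8; from [0,0,0]:
after L1 α=1/4: [17/4, 135/4, 5]
after L2 α=1/8: [159/32, 1773/32, 245/8]
after L3 α=2/3: [2421/32, 2639/32, 103/8]
after L4 α=1/2: [9077/64, 9871/64, 327/16]
after L7 α=3/8: [73417/512, 62987/512, 4371/128]
after L8 α=1/4: [318043/2048, 300065/2048, 15033/512]
rounded: [155, 147, 29]


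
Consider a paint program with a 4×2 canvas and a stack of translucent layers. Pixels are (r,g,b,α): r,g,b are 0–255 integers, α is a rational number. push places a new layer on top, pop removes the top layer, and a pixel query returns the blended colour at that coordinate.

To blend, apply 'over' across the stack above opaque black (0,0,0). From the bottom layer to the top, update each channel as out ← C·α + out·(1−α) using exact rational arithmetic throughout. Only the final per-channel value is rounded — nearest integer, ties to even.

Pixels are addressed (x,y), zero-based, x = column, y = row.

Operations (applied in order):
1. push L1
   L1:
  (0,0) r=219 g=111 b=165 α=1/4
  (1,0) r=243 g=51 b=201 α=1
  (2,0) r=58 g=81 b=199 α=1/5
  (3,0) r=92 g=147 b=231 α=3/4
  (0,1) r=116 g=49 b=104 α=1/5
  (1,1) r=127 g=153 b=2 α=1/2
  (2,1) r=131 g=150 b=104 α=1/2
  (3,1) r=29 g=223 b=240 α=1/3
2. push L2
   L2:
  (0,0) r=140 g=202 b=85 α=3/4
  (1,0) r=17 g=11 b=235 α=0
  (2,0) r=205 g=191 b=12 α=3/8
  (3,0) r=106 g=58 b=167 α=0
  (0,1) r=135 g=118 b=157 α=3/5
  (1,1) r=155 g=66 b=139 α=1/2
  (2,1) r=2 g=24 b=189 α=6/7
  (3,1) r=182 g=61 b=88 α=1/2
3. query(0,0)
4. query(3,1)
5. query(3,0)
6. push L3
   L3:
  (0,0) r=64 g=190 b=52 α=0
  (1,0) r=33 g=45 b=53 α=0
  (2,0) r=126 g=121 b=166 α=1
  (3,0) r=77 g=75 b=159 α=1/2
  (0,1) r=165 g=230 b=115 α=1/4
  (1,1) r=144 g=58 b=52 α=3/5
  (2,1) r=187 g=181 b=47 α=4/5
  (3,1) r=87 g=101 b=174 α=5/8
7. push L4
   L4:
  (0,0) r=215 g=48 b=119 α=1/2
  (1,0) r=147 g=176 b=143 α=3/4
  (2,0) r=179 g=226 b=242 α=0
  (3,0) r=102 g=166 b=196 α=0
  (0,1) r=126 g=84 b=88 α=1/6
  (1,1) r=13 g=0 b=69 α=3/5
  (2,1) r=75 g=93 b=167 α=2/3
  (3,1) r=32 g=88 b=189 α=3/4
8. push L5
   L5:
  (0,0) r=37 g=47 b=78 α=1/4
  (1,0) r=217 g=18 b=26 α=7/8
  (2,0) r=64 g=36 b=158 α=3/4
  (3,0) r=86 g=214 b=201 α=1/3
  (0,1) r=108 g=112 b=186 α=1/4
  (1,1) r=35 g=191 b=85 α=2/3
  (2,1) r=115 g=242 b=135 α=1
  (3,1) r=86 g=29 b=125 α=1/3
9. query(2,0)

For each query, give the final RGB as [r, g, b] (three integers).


(0,0) stack=L1,L2; from [0,0,0]:
L1 α=1/4: [219/4, 111/4, 165/4]
L2 α=3/4: [1899/16, 2535/16, 1185/16]
→ [119, 158, 74]

(3,1) stack=L1,L2; from [0,0,0]:
after L1 α=1/3: [29/3, 223/3, 80]
after L2 α=1/2: [575/6, 203/3, 84]
→ [96, 68, 84]

(3,0) stack=L1,L2; from [0,0,0]:
+L1 (α=3/4) → [69, 441/4, 693/4]
+L2 (α=0) → [69, 441/4, 693/4]
→ [69, 110, 173]

(2,0) stack=L1,L2,L3,L4,L5; from [0,0,0]:
L1 α=1/5: [58/5, 81/5, 199/5]
L2 α=3/8: [673/8, 327/4, 235/8]
L3 α=1: [126, 121, 166]
L4 α=0: [126, 121, 166]
L5 α=3/4: [159/2, 229/4, 160]
= [80, 57, 160]


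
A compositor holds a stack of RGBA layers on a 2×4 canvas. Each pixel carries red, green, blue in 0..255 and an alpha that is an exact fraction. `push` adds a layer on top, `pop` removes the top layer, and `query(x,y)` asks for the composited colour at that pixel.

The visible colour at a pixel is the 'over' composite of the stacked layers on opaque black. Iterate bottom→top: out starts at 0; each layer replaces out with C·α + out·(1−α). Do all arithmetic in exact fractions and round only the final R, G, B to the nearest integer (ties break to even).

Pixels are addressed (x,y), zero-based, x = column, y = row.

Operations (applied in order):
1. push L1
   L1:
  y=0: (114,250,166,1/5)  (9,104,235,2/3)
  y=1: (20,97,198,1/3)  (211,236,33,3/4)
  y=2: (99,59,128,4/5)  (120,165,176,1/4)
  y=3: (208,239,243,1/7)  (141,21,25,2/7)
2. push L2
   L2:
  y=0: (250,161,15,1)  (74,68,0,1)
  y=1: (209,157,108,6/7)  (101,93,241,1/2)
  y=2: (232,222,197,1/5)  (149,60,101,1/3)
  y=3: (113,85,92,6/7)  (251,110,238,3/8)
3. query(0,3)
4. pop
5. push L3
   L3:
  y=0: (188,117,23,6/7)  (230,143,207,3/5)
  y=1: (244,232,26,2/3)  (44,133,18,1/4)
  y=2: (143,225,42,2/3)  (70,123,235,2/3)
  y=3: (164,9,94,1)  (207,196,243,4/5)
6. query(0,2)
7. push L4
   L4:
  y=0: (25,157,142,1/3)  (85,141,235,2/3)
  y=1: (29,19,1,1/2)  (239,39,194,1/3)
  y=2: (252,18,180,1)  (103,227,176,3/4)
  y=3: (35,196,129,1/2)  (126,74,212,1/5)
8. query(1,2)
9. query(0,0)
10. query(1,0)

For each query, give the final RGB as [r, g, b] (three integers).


at x=0,y=3 over L1,L2:
L1 α=1/7: [208/7, 239/7, 243/7]
L2 α=6/7: [4954/49, 3809/49, 4107/49]
= [101, 78, 84]

at x=0,y=2 over L1,L3:
L1 α=4/5: [396/5, 236/5, 512/5]
L3 α=2/3: [1826/15, 2486/15, 932/15]
→ [122, 166, 62]

at x=1,y=2 over L1,L3,L4:
+L1 (α=1/4) → [30, 165/4, 44]
+L3 (α=2/3) → [170/3, 383/4, 514/3]
+L4 (α=3/4) → [1097/12, 3107/16, 1049/6]
rounded: [91, 194, 175]

(0,0) stack=L1,L3,L4; from [0,0,0]:
after L1 α=1/5: [114/5, 50, 166/5]
after L3 α=6/7: [822/5, 752/7, 856/35]
after L4 α=1/3: [1769/15, 2603/21, 6682/105]
→ [118, 124, 64]

query (1,0) [L1,L3,L4] — begin 0,0,0
+L1 (α=2/3) → [6, 208/3, 470/3]
+L3 (α=3/5) → [702/5, 1703/15, 2803/15]
+L4 (α=2/3) → [1552/15, 5933/45, 9853/45]
→ [103, 132, 219]
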